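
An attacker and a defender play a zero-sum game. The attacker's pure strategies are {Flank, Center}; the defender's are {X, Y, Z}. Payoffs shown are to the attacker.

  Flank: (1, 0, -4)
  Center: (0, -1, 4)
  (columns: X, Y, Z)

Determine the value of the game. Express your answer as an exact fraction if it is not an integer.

-4/9

Row minima: Flank → -4, Center → -1; maximin = -1.
Column maxima: X → 1, Y → 0, Z → 4; minimax = 0.
-1 ≠ 0, so there is no saddle point; optimal play is mixed.
X is strictly dominated by Y (it gives the attacker strictly more in every row), so the defender never plays it.
On the remaining 2×2 (Flank, Center vs Y, Z):
Let the attacker play Flank with probability p. Expected payoff against Y: 0p + (-1)(1−p) = p − 1; against Z: (-4)p + 4(1−p) = −8p + 4.
Setting these equal: p − 1 = −8p + 4 ⇒ 9p = 5 ⇒ p = 5/9, and the value is (1)·(5/9) − 1 = -4/9.
For the defender: with q = P(Y), equating Flank's and Center's payoffs gives 4q − 4 = −5q + 4 ⇒ q = 8/9.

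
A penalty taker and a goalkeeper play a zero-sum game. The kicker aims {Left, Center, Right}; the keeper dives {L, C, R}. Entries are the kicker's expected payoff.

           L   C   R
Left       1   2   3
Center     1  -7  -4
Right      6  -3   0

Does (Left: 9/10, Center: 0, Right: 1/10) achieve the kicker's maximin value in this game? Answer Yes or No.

Against L this mix gives (9/10)·1 + (1/10)·6 = 3/2.
Against C this mix gives (9/10)·2 + (1/10)·(-3) = 3/2.
Against R this mix gives (9/10)·3 + (1/10)·0 = 27/10.
All of the keeper's active replies (L, C) yield 3/2, and no column does worse for the kicker. The mix makes the keeper indifferent and guarantees 3/2, so it is optimal.

Yes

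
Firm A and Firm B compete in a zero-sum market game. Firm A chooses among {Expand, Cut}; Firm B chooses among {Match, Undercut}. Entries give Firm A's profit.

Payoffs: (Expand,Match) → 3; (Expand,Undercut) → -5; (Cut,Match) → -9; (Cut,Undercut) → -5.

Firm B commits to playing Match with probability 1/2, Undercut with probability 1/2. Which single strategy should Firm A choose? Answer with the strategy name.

Expand

Expected payoff of Expand: (1/2)·3 + (1/2)·(-5) = -1.
Expected payoff of Cut: (1/2)·(-9) + (1/2)·(-5) = -7.
The largest is -1, so Firm A's best response is Expand.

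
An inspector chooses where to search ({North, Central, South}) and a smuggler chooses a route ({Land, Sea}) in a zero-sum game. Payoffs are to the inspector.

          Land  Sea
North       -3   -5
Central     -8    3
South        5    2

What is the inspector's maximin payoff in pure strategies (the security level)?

Row minima: North → -5, Central → -8, South → 2.
The best of these is 2.

2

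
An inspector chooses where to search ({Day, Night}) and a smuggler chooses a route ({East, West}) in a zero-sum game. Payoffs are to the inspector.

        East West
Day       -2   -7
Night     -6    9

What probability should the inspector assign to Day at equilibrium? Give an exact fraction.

Row minima: Day → -7, Night → -6; maximin = -6.
Column maxima: East → -2, West → 9; minimax = -2.
-6 ≠ -2, so there is no saddle point; optimal play is mixed.
Let the inspector play Day with probability p. Expected payoff against East: (-2)p + (-6)(1−p) = 4p − 6; against West: (-7)p + 9(1−p) = −16p + 9.
Setting these equal: 4p − 6 = −16p + 9 ⇒ 20p = 15 ⇒ p = 3/4, and the value is (4)·(3/4) − 6 = -3.
For the smuggler: with q = P(East), equating Day's and Night's payoffs gives 5q − 7 = −15q + 9 ⇒ q = 4/5.

3/4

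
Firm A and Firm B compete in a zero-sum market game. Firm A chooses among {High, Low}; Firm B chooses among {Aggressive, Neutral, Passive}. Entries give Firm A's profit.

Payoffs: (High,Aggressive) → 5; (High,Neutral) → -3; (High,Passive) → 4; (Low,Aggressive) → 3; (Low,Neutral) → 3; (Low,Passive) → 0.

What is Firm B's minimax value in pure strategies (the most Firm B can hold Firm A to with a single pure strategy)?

Column maxima: Aggressive → 5, Neutral → 3, Passive → 4.
The smallest of these is 3.

3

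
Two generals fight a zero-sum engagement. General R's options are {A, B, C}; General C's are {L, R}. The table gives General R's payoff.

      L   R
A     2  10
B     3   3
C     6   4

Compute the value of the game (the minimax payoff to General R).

Row minima: A → 2, B → 3, C → 4; maximin = 4.
Column maxima: L → 6, R → 10; minimax = 6.
4 ≠ 6, so there is no saddle point; optimal play is mixed.
B is strictly dominated by C, so General R never plays it.
On the remaining 2×2 (A, C vs L, R):
Let General R play A with probability p. Expected payoff against L: 2p + 6(1−p) = −4p + 6; against R: 10p + 4(1−p) = 6p + 4.
Setting these equal: −4p + 6 = 6p + 4 ⇒ −10p = -2 ⇒ p = 1/5, and the value is (-4)·(1/5) + 6 = 26/5.
For General C: with q = P(L), equating A's and C's payoffs gives −8q + 10 = 2q + 4 ⇒ q = 3/5.

26/5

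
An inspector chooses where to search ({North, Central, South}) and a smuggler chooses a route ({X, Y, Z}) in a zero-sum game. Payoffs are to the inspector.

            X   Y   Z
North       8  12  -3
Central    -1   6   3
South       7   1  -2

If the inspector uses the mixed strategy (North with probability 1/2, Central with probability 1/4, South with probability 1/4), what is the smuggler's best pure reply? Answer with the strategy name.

If the smuggler plays X, the inspector's expected payoff is (1/2)·8 + (1/4)·(-1) + (1/4)·7 = 11/2.
If the smuggler plays Y, the inspector's expected payoff is (1/2)·12 + (1/4)·6 + (1/4)·1 = 31/4.
If the smuggler plays Z, the inspector's expected payoff is (1/2)·(-3) + (1/4)·3 + (1/4)·(-2) = -5/4.
The smuggler minimizes the inspector's payoff; the smallest is -5/4, so the best response is Z.

Z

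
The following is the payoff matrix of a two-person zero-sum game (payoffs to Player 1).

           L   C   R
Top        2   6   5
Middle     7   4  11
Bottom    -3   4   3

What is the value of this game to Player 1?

34/7

Row minima: Top → 2, Middle → 4, Bottom → -3; maximin = 4.
Column maxima: L → 7, C → 6, R → 11; minimax = 6.
4 ≠ 6, so there is no saddle point; optimal play is mixed.
Bottom is strictly dominated by Top, so Player 1 never plays it.
R is strictly dominated by L (it gives Player 1 strictly more in every row), so Player 2 never plays it.
On the remaining 2×2 (Top, Middle vs L, C):
Let Player 1 play Top with probability p. Expected payoff against L: 2p + 7(1−p) = −5p + 7; against C: 6p + 4(1−p) = 2p + 4.
Setting these equal: −5p + 7 = 2p + 4 ⇒ −7p = -3 ⇒ p = 3/7, and the value is (-5)·(3/7) + 7 = 34/7.
For Player 2: with q = P(L), equating Top's and Middle's payoffs gives −4q + 6 = 3q + 4 ⇒ q = 2/7.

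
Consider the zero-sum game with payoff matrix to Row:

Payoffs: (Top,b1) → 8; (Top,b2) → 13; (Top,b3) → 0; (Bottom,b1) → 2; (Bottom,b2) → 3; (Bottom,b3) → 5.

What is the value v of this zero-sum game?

Row minima: Top → 0, Bottom → 2; maximin = 2.
Column maxima: b1 → 8, b2 → 13, b3 → 5; minimax = 5.
2 ≠ 5, so there is no saddle point; optimal play is mixed.
b2 is strictly dominated by b1 (it gives Row strictly more in every row), so Column never plays it.
On the remaining 2×2 (Top, Bottom vs b1, b3):
Let Row play Top with probability p. Expected payoff against b1: 8p + 2(1−p) = 6p + 2; against b3: 0p + 5(1−p) = −5p + 5.
Setting these equal: 6p + 2 = −5p + 5 ⇒ 11p = 3 ⇒ p = 3/11, and the value is (6)·(3/11) + 2 = 40/11.
For Column: with q = P(b1), equating Top's and Bottom's payoffs gives 8q = −3q + 5 ⇒ q = 5/11.

40/11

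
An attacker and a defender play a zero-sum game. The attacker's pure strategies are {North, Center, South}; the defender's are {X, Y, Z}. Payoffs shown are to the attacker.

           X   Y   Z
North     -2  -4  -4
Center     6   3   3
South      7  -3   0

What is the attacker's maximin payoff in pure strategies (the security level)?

3

Row minima: North → -4, Center → 3, South → -3.
The best of these is 3.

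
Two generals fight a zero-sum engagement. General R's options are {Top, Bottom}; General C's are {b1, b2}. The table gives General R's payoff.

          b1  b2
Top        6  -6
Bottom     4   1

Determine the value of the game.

Row minima: Top → -6, Bottom → 1; maximin = 1.
Column maxima: b1 → 6, b2 → 1; minimax = 1.
Since maximin = minimax = 1, there is a saddle point and the value is 1.

1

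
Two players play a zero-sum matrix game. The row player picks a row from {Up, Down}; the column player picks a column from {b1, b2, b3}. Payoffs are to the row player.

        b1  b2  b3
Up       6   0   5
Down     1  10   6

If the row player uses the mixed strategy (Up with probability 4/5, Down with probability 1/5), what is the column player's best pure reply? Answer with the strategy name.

If the column player plays b1, the row player's expected payoff is (4/5)·6 + (1/5)·1 = 5.
If the column player plays b2, the row player's expected payoff is (4/5)·0 + (1/5)·10 = 2.
If the column player plays b3, the row player's expected payoff is (4/5)·5 + (1/5)·6 = 26/5.
The column player minimizes the row player's payoff; the smallest is 2, so the best response is b2.

b2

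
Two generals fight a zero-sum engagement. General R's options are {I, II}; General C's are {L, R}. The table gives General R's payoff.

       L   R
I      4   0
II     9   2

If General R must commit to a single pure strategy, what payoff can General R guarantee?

Row minima: I → 0, II → 2.
The best of these is 2.

2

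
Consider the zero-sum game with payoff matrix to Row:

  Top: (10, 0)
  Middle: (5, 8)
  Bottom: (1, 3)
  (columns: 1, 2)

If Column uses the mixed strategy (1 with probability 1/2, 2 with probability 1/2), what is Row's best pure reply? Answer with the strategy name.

Expected payoff of Top: (1/2)·10 + (1/2)·0 = 5.
Expected payoff of Middle: (1/2)·5 + (1/2)·8 = 13/2.
Expected payoff of Bottom: (1/2)·1 + (1/2)·3 = 2.
The largest is 13/2, so Row's best response is Middle.

Middle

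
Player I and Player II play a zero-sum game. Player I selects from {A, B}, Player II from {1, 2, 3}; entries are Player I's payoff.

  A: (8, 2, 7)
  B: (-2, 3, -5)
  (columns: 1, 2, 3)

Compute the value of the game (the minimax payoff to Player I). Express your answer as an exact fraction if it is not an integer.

31/13

Row minima: A → 2, B → -5; maximin = 2.
Column maxima: 1 → 8, 2 → 3, 3 → 7; minimax = 3.
2 ≠ 3, so there is no saddle point; optimal play is mixed.
1 is strictly dominated by 3 (it gives Player I strictly more in every row), so Player II never plays it.
On the remaining 2×2 (A, B vs 2, 3):
Let Player I play A with probability p. Expected payoff against 2: 2p + 3(1−p) = −p + 3; against 3: 7p + (-5)(1−p) = 12p − 5.
Setting these equal: −p + 3 = 12p − 5 ⇒ −13p = -8 ⇒ p = 8/13, and the value is (-1)·(8/13) + 3 = 31/13.
For Player II: with q = P(2), equating A's and B's payoffs gives −5q + 7 = 8q − 5 ⇒ q = 12/13.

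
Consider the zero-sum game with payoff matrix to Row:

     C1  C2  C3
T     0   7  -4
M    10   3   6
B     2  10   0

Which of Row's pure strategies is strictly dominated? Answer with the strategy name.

B gives a strictly higher payoff than T against every column: 2 > 0, 10 > 7, 0 > -4.
So T is strictly dominated and Row never plays it.

T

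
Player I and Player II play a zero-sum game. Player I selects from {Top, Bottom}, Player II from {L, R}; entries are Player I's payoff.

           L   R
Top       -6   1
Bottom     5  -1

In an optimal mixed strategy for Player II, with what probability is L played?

Row minima: Top → -6, Bottom → -1; maximin = -1.
Column maxima: L → 5, R → 1; minimax = 1.
-1 ≠ 1, so there is no saddle point; optimal play is mixed.
Let Player I play Top with probability p. Expected payoff against L: (-6)p + 5(1−p) = −11p + 5; against R: 1p + (-1)(1−p) = 2p − 1.
Setting these equal: −11p + 5 = 2p − 1 ⇒ −13p = -6 ⇒ p = 6/13, and the value is (-11)·(6/13) + 5 = -1/13.
For Player II: with q = P(L), equating Top's and Bottom's payoffs gives −7q + 1 = 6q − 1 ⇒ q = 2/13.

2/13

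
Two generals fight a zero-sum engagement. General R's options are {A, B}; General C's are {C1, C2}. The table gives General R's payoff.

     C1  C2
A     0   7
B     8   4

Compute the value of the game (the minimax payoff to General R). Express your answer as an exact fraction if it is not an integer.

56/11

Row minima: A → 0, B → 4; maximin = 4.
Column maxima: C1 → 8, C2 → 7; minimax = 7.
4 ≠ 7, so there is no saddle point; optimal play is mixed.
Let General R play A with probability p. Expected payoff against C1: 0p + 8(1−p) = −8p + 8; against C2: 7p + 4(1−p) = 3p + 4.
Setting these equal: −8p + 8 = 3p + 4 ⇒ −11p = -4 ⇒ p = 4/11, and the value is (-8)·(4/11) + 8 = 56/11.
For General C: with q = P(C1), equating A's and B's payoffs gives −7q + 7 = 4q + 4 ⇒ q = 3/11.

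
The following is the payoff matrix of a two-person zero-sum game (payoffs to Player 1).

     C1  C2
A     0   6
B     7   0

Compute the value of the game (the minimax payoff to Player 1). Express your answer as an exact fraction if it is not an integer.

42/13

Row minima: A → 0, B → 0; maximin = 0.
Column maxima: C1 → 7, C2 → 6; minimax = 6.
0 ≠ 6, so there is no saddle point; optimal play is mixed.
Let Player 1 play A with probability p. Expected payoff against C1: 0p + 7(1−p) = −7p + 7; against C2: 6p + 0(1−p) = 6p.
Setting these equal: −7p + 7 = 6p ⇒ −13p = -7 ⇒ p = 7/13, and the value is (-7)·(7/13) + 7 = 42/13.
For Player 2: with q = P(C1), equating A's and B's payoffs gives −6q + 6 = 7q ⇒ q = 6/13.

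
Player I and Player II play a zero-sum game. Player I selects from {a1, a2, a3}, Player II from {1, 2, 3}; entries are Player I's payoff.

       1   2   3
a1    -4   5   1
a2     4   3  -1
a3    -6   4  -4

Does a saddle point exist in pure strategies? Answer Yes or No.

Row minima: a1 → -4, a2 → -1, a3 → -6; maximin = -1.
Column maxima: 1 → 4, 2 → 5, 3 → 1; minimax = 1.
-1 ≠ 1, so no pure-strategy equilibrium exists.

No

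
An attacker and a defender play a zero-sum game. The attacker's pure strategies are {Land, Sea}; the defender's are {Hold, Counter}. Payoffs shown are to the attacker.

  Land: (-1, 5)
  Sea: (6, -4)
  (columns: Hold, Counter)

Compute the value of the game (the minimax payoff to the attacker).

13/8

Row minima: Land → -1, Sea → -4; maximin = -1.
Column maxima: Hold → 6, Counter → 5; minimax = 5.
-1 ≠ 5, so there is no saddle point; optimal play is mixed.
Let the attacker play Land with probability p. Expected payoff against Hold: (-1)p + 6(1−p) = −7p + 6; against Counter: 5p + (-4)(1−p) = 9p − 4.
Setting these equal: −7p + 6 = 9p − 4 ⇒ −16p = -10 ⇒ p = 5/8, and the value is (-7)·(5/8) + 6 = 13/8.
For the defender: with q = P(Hold), equating Land's and Sea's payoffs gives −6q + 5 = 10q − 4 ⇒ q = 9/16.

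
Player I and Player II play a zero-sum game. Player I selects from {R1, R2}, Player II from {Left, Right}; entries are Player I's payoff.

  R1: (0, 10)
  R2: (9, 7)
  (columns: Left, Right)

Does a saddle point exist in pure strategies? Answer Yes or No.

No

Row minima: R1 → 0, R2 → 7; maximin = 7.
Column maxima: Left → 9, Right → 10; minimax = 9.
7 ≠ 9, so no pure-strategy equilibrium exists.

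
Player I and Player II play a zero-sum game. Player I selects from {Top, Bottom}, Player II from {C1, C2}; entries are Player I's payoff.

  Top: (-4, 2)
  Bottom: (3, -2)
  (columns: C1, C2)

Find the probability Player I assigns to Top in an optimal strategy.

5/11

Row minima: Top → -4, Bottom → -2; maximin = -2.
Column maxima: C1 → 3, C2 → 2; minimax = 2.
-2 ≠ 2, so there is no saddle point; optimal play is mixed.
Let Player I play Top with probability p. Expected payoff against C1: (-4)p + 3(1−p) = −7p + 3; against C2: 2p + (-2)(1−p) = 4p − 2.
Setting these equal: −7p + 3 = 4p − 2 ⇒ −11p = -5 ⇒ p = 5/11, and the value is (-7)·(5/11) + 3 = -2/11.
For Player II: with q = P(C1), equating Top's and Bottom's payoffs gives −6q + 2 = 5q − 2 ⇒ q = 4/11.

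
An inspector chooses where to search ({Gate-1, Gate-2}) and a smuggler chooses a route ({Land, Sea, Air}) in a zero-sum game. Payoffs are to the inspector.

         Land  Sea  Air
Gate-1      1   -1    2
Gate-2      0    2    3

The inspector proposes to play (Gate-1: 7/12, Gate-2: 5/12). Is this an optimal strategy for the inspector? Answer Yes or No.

No

Against Land this mix gives (7/12)·1 + (5/12)·0 = 7/12.
Against Sea this mix gives (7/12)·(-1) + (5/12)·2 = 1/4.
Against Air this mix gives (7/12)·2 + (5/12)·3 = 29/12.
The smuggler will play Sea, holding the inspector to 1/4. Shifting weight toward the row that does better against Sea would raise this floor (the equalizing mix achieves 1/2 against both Sea and Land), so the proposed strategy is not optimal.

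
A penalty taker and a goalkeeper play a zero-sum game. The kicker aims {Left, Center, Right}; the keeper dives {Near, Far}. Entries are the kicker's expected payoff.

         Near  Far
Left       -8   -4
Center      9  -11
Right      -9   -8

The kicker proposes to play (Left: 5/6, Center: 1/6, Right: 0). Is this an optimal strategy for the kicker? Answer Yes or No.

Against Near this mix gives (5/6)·(-8) + (1/6)·9 = -31/6.
Against Far this mix gives (5/6)·(-4) + (1/6)·(-11) = -31/6.
All of the keeper's active replies (Near, Far) yield -31/6, and no column does worse for the kicker. The mix makes the keeper indifferent and guarantees -31/6, so it is optimal.

Yes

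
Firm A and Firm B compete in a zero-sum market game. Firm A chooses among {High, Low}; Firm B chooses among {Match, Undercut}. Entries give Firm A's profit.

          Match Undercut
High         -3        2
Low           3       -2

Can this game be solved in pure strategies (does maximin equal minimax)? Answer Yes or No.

Row minima: High → -3, Low → -2; maximin = -2.
Column maxima: Match → 3, Undercut → 2; minimax = 2.
-2 ≠ 2, so no pure-strategy equilibrium exists.

No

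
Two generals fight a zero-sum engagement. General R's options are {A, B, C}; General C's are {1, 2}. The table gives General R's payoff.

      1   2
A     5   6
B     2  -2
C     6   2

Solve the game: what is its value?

26/5

Row minima: A → 5, B → -2, C → 2; maximin = 5.
Column maxima: 1 → 6, 2 → 6; minimax = 6.
5 ≠ 6, so there is no saddle point; optimal play is mixed.
B is strictly dominated by A, so General R never plays it.
On the remaining 2×2 (A, C vs 1, 2):
Let General R play A with probability p. Expected payoff against 1: 5p + 6(1−p) = −p + 6; against 2: 6p + 2(1−p) = 4p + 2.
Setting these equal: −p + 6 = 4p + 2 ⇒ −5p = -4 ⇒ p = 4/5, and the value is (-1)·(4/5) + 6 = 26/5.
For General C: with q = P(1), equating A's and C's payoffs gives −q + 6 = 4q + 2 ⇒ q = 4/5.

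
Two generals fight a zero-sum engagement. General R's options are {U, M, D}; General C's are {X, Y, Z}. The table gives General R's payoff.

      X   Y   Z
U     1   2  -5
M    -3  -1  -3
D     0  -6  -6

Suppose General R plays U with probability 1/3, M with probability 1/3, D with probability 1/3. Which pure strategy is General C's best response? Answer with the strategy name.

Z

If General C plays X, General R's expected payoff is (1/3)·1 + (1/3)·(-3) + (1/3)·0 = -2/3.
If General C plays Y, General R's expected payoff is (1/3)·2 + (1/3)·(-1) + (1/3)·(-6) = -5/3.
If General C plays Z, General R's expected payoff is (1/3)·(-5) + (1/3)·(-3) + (1/3)·(-6) = -14/3.
General C minimizes General R's payoff; the smallest is -14/3, so the best response is Z.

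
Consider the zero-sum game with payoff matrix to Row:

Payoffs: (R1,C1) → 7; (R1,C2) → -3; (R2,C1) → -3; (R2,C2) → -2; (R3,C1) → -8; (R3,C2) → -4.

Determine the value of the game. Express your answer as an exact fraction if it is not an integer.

Row minima: R1 → -3, R2 → -3, R3 → -8; maximin = -3.
Column maxima: C1 → 7, C2 → -2; minimax = -2.
-3 ≠ -2, so there is no saddle point; optimal play is mixed.
R3 is strictly dominated by R1, so Row never plays it.
On the remaining 2×2 (R1, R2 vs C1, C2):
Let Row play R1 with probability p. Expected payoff against C1: 7p + (-3)(1−p) = 10p − 3; against C2: (-3)p + (-2)(1−p) = −p − 2.
Setting these equal: 10p − 3 = −p − 2 ⇒ 11p = 1 ⇒ p = 1/11, and the value is (10)·(1/11) − 3 = -23/11.
For Column: with q = P(C1), equating R1's and R2's payoffs gives 10q − 3 = −q − 2 ⇒ q = 1/11.

-23/11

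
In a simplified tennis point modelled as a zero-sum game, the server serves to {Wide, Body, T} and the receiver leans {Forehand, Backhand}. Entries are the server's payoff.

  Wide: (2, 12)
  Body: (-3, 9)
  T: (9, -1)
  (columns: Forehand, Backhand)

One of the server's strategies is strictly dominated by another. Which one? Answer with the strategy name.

Body

Wide gives a strictly higher payoff than Body against every column: 2 > -3, 12 > 9.
So Body is strictly dominated and the server never plays it.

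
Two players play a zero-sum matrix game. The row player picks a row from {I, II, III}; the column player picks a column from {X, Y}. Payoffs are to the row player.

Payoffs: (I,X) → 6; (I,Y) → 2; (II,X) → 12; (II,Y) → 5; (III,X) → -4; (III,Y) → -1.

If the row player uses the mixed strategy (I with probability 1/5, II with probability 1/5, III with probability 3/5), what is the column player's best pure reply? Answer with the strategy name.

Y

If the column player plays X, the row player's expected payoff is (1/5)·6 + (1/5)·12 + (3/5)·(-4) = 6/5.
If the column player plays Y, the row player's expected payoff is (1/5)·2 + (1/5)·5 + (3/5)·(-1) = 4/5.
The column player minimizes the row player's payoff; the smallest is 4/5, so the best response is Y.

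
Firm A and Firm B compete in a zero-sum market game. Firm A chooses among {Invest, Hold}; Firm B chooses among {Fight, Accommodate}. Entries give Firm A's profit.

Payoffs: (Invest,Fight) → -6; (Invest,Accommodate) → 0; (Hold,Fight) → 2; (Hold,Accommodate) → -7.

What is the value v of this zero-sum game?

-14/5

Row minima: Invest → -6, Hold → -7; maximin = -6.
Column maxima: Fight → 2, Accommodate → 0; minimax = 0.
-6 ≠ 0, so there is no saddle point; optimal play is mixed.
Let Firm A play Invest with probability p. Expected payoff against Fight: (-6)p + 2(1−p) = −8p + 2; against Accommodate: 0p + (-7)(1−p) = 7p − 7.
Setting these equal: −8p + 2 = 7p − 7 ⇒ −15p = -9 ⇒ p = 3/5, and the value is (-8)·(3/5) + 2 = -14/5.
For Firm B: with q = P(Fight), equating Invest's and Hold's payoffs gives −6q = 9q − 7 ⇒ q = 7/15.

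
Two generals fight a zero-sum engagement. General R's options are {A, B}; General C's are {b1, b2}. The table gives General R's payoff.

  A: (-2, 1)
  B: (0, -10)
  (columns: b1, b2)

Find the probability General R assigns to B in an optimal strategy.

Row minima: A → -2, B → -10; maximin = -2.
Column maxima: b1 → 0, b2 → 1; minimax = 0.
-2 ≠ 0, so there is no saddle point; optimal play is mixed.
Let General R play A with probability p. Expected payoff against b1: (-2)p + 0(1−p) = −2p; against b2: 1p + (-10)(1−p) = 11p − 10.
Setting these equal: −2p = 11p − 10 ⇒ −13p = -10 ⇒ p = 10/13, and the value is (-2)·(10/13) = -20/13.
For General C: with q = P(b1), equating A's and B's payoffs gives −3q + 1 = 10q − 10 ⇒ q = 11/13.

3/13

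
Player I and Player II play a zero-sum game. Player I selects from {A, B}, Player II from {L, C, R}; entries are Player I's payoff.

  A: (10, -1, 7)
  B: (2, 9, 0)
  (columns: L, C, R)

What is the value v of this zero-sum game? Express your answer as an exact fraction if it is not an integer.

Row minima: A → -1, B → 0; maximin = 0.
Column maxima: L → 10, C → 9, R → 7; minimax = 7.
0 ≠ 7, so there is no saddle point; optimal play is mixed.
L is strictly dominated by R (it gives Player I strictly more in every row), so Player II never plays it.
On the remaining 2×2 (A, B vs C, R):
Let Player I play A with probability p. Expected payoff against C: (-1)p + 9(1−p) = −10p + 9; against R: 7p + 0(1−p) = 7p.
Setting these equal: −10p + 9 = 7p ⇒ −17p = -9 ⇒ p = 9/17, and the value is (-10)·(9/17) + 9 = 63/17.
For Player II: with q = P(C), equating A's and B's payoffs gives −8q + 7 = 9q ⇒ q = 7/17.

63/17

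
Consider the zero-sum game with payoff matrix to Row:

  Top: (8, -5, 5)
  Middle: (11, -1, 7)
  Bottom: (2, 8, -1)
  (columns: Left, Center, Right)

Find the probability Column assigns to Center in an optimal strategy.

8/17

Row minima: Top → -5, Middle → -1, Bottom → -1; maximin = -1.
Column maxima: Left → 11, Center → 8, Right → 7; minimax = 7.
-1 ≠ 7, so there is no saddle point; optimal play is mixed.
Top is strictly dominated by Middle, so Row never plays it.
Left is strictly dominated by Right (it gives Row strictly more in every row), so Column never plays it.
On the remaining 2×2 (Middle, Bottom vs Center, Right):
Let Row play Middle with probability p. Expected payoff against Center: (-1)p + 8(1−p) = −9p + 8; against Right: 7p + (-1)(1−p) = 8p − 1.
Setting these equal: −9p + 8 = 8p − 1 ⇒ −17p = -9 ⇒ p = 9/17, and the value is (-9)·(9/17) + 8 = 55/17.
For Column: with q = P(Center), equating Middle's and Bottom's payoffs gives −8q + 7 = 9q − 1 ⇒ q = 8/17.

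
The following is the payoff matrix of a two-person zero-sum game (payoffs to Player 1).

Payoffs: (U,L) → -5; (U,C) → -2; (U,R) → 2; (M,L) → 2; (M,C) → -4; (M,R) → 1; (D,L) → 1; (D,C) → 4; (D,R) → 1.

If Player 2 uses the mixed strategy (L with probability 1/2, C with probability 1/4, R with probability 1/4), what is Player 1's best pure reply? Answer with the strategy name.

Expected payoff of U: (1/2)·(-5) + (1/4)·(-2) + (1/4)·2 = -5/2.
Expected payoff of M: (1/2)·2 + (1/4)·(-4) + (1/4)·1 = 1/4.
Expected payoff of D: (1/2)·1 + (1/4)·4 + (1/4)·1 = 7/4.
The largest is 7/4, so Player 1's best response is D.

D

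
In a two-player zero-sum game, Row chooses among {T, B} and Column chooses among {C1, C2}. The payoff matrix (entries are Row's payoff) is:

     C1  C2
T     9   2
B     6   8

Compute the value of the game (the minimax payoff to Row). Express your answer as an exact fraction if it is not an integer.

Row minima: T → 2, B → 6; maximin = 6.
Column maxima: C1 → 9, C2 → 8; minimax = 8.
6 ≠ 8, so there is no saddle point; optimal play is mixed.
Let Row play T with probability p. Expected payoff against C1: 9p + 6(1−p) = 3p + 6; against C2: 2p + 8(1−p) = −6p + 8.
Setting these equal: 3p + 6 = −6p + 8 ⇒ 9p = 2 ⇒ p = 2/9, and the value is (3)·(2/9) + 6 = 20/3.
For Column: with q = P(C1), equating T's and B's payoffs gives 7q + 2 = −2q + 8 ⇒ q = 2/3.

20/3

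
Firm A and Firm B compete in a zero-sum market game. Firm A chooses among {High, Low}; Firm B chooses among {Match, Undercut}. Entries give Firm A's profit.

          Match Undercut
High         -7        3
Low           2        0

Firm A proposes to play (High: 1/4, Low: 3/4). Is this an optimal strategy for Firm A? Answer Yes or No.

Against Match this mix gives (1/4)·(-7) + (3/4)·2 = -1/4.
Against Undercut this mix gives (1/4)·3 + (3/4)·0 = 3/4.
Firm B will play Match, holding Firm A to -1/4. Shifting weight toward the row that does better against Match would raise this floor (the equalizing mix achieves 1/2 against both Match and Undercut), so the proposed strategy is not optimal.

No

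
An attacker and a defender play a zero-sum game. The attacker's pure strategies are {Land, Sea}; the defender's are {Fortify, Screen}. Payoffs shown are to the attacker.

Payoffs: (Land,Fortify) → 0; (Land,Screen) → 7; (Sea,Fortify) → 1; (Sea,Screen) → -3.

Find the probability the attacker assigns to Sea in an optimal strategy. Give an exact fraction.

Row minima: Land → 0, Sea → -3; maximin = 0.
Column maxima: Fortify → 1, Screen → 7; minimax = 1.
0 ≠ 1, so there is no saddle point; optimal play is mixed.
Let the attacker play Land with probability p. Expected payoff against Fortify: 0p + 1(1−p) = −p + 1; against Screen: 7p + (-3)(1−p) = 10p − 3.
Setting these equal: −p + 1 = 10p − 3 ⇒ −11p = -4 ⇒ p = 4/11, and the value is (-1)·(4/11) + 1 = 7/11.
For the defender: with q = P(Fortify), equating Land's and Sea's payoffs gives −7q + 7 = 4q − 3 ⇒ q = 10/11.

7/11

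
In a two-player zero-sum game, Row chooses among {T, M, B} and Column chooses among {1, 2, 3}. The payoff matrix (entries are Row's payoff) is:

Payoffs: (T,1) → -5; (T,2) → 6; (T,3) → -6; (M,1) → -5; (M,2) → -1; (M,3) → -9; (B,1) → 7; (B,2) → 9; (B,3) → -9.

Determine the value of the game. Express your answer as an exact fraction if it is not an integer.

-6

Row minima: T → -6, M → -9, B → -9; maximin = -6.
Column maxima: 1 → 7, 2 → 9, 3 → -6; minimax = -6.
Since maximin = minimax = -6, there is a saddle point and the value is -6.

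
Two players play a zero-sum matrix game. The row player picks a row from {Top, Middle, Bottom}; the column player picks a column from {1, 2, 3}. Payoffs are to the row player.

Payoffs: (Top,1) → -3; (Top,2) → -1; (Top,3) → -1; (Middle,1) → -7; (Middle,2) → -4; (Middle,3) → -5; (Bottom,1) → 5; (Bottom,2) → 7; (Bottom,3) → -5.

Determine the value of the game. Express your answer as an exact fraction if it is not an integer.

-5/3

Row minima: Top → -3, Middle → -7, Bottom → -5; maximin = -3.
Column maxima: 1 → 5, 2 → 7, 3 → -1; minimax = -1.
-3 ≠ -1, so there is no saddle point; optimal play is mixed.
Middle is strictly dominated by Top, so the row player never plays it.
2 is strictly dominated by 1 (it gives the row player strictly more in every row), so the column player never plays it.
On the remaining 2×2 (Top, Bottom vs 1, 3):
Let the row player play Top with probability p. Expected payoff against 1: (-3)p + 5(1−p) = −8p + 5; against 3: (-1)p + (-5)(1−p) = 4p − 5.
Setting these equal: −8p + 5 = 4p − 5 ⇒ −12p = -10 ⇒ p = 5/6, and the value is (-8)·(5/6) + 5 = -5/3.
For the column player: with q = P(1), equating Top's and Bottom's payoffs gives −2q − 1 = 10q − 5 ⇒ q = 1/3.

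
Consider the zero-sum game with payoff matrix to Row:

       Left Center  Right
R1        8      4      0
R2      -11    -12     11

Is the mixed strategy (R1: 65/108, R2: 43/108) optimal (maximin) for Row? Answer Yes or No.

No

Against Left this mix gives (65/108)·8 + (43/108)·(-11) = 47/108.
Against Center this mix gives (65/108)·4 + (43/108)·(-12) = -64/27.
Against Right this mix gives (65/108)·0 + (43/108)·11 = 473/108.
Column will play Center, holding Row to -64/27. Shifting weight toward the row that does better against Center would raise this floor (the equalizing mix achieves 44/27 against both Center and Right), so the proposed strategy is not optimal.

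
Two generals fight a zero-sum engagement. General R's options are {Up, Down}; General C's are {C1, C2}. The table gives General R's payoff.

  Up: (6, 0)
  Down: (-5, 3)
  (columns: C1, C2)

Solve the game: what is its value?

Row minima: Up → 0, Down → -5; maximin = 0.
Column maxima: C1 → 6, C2 → 3; minimax = 3.
0 ≠ 3, so there is no saddle point; optimal play is mixed.
Let General R play Up with probability p. Expected payoff against C1: 6p + (-5)(1−p) = 11p − 5; against C2: 0p + 3(1−p) = −3p + 3.
Setting these equal: 11p − 5 = −3p + 3 ⇒ 14p = 8 ⇒ p = 4/7, and the value is (11)·(4/7) − 5 = 9/7.
For General C: with q = P(C1), equating Up's and Down's payoffs gives 6q = −8q + 3 ⇒ q = 3/14.

9/7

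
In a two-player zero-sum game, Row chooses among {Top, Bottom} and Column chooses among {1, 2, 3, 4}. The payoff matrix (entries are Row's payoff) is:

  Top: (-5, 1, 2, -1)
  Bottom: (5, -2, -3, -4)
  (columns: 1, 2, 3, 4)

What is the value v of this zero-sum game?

-25/13

Row minima: Top → -5, Bottom → -4; maximin = -4.
Column maxima: 1 → 5, 2 → 1, 3 → 2, 4 → -1; minimax = -1.
-4 ≠ -1, so there is no saddle point; optimal play is mixed.
2 is strictly dominated by 4 (it gives Row strictly more in every row), so Column never plays it.
3 is strictly dominated by 4 (it gives Row strictly more in every row), so Column never plays it.
On the remaining 2×2 (Top, Bottom vs 1, 4):
Let Row play Top with probability p. Expected payoff against 1: (-5)p + 5(1−p) = −10p + 5; against 4: (-1)p + (-4)(1−p) = 3p − 4.
Setting these equal: −10p + 5 = 3p − 4 ⇒ −13p = -9 ⇒ p = 9/13, and the value is (-10)·(9/13) + 5 = -25/13.
For Column: with q = P(1), equating Top's and Bottom's payoffs gives −4q − 1 = 9q − 4 ⇒ q = 3/13.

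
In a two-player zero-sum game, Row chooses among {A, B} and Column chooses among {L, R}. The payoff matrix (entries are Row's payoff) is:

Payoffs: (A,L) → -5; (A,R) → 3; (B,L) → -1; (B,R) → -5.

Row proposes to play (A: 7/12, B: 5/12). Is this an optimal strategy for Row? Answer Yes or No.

No

Against L this mix gives (7/12)·(-5) + (5/12)·(-1) = -10/3.
Against R this mix gives (7/12)·3 + (5/12)·(-5) = -1/3.
Column will play L, holding Row to -10/3. Shifting weight toward the row that does better against L would raise this floor (the equalizing mix achieves -7/3 against both L and R), so the proposed strategy is not optimal.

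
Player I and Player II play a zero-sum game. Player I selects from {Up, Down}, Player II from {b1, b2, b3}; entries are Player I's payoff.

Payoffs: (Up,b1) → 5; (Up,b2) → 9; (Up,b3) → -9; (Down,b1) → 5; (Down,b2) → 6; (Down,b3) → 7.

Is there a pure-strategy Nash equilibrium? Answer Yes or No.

Yes

Row minima: Up → -9, Down → 5; maximin = 5.
Column maxima: b1 → 5, b2 → 9, b3 → 7; minimax = 5.
maximin = minimax = 5, so a saddle point exists.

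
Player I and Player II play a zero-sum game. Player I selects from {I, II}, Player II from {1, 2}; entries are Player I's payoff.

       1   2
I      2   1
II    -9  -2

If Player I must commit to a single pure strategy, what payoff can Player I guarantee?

Row minima: I → 1, II → -9.
The best of these is 1.

1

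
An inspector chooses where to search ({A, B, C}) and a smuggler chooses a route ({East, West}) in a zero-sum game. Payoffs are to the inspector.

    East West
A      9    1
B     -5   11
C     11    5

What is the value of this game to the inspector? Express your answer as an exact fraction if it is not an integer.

Row minima: A → 1, B → -5, C → 5; maximin = 5.
Column maxima: East → 11, West → 11; minimax = 11.
5 ≠ 11, so there is no saddle point; optimal play is mixed.
A is strictly dominated by C, so the inspector never plays it.
On the remaining 2×2 (B, C vs East, West):
Let the inspector play B with probability p. Expected payoff against East: (-5)p + 11(1−p) = −16p + 11; against West: 11p + 5(1−p) = 6p + 5.
Setting these equal: −16p + 11 = 6p + 5 ⇒ −22p = -6 ⇒ p = 3/11, and the value is (-16)·(3/11) + 11 = 73/11.
For the smuggler: with q = P(East), equating B's and C's payoffs gives −16q + 11 = 6q + 5 ⇒ q = 3/11.

73/11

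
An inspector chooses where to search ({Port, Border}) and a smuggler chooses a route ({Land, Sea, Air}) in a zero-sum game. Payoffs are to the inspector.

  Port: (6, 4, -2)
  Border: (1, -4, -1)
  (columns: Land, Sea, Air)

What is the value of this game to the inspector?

-4/3

Row minima: Port → -2, Border → -4; maximin = -2.
Column maxima: Land → 6, Sea → 4, Air → -1; minimax = -1.
-2 ≠ -1, so there is no saddle point; optimal play is mixed.
Land is strictly dominated by Sea (it gives the inspector strictly more in every row), so the smuggler never plays it.
On the remaining 2×2 (Port, Border vs Sea, Air):
Let the inspector play Port with probability p. Expected payoff against Sea: 4p + (-4)(1−p) = 8p − 4; against Air: (-2)p + (-1)(1−p) = −p − 1.
Setting these equal: 8p − 4 = −p − 1 ⇒ 9p = 3 ⇒ p = 1/3, and the value is (8)·(1/3) − 4 = -4/3.
For the smuggler: with q = P(Sea), equating Port's and Border's payoffs gives 6q − 2 = −3q − 1 ⇒ q = 1/9.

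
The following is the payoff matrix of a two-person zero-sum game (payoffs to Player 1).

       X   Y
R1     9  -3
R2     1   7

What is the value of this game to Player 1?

11/3

Row minima: R1 → -3, R2 → 1; maximin = 1.
Column maxima: X → 9, Y → 7; minimax = 7.
1 ≠ 7, so there is no saddle point; optimal play is mixed.
Let Player 1 play R1 with probability p. Expected payoff against X: 9p + 1(1−p) = 8p + 1; against Y: (-3)p + 7(1−p) = −10p + 7.
Setting these equal: 8p + 1 = −10p + 7 ⇒ 18p = 6 ⇒ p = 1/3, and the value is (8)·(1/3) + 1 = 11/3.
For Player 2: with q = P(X), equating R1's and R2's payoffs gives 12q − 3 = −6q + 7 ⇒ q = 5/9.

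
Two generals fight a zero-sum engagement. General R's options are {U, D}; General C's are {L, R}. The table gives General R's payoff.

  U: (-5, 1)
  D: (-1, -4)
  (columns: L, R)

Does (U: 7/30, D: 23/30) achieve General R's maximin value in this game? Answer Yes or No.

No

Against L this mix gives (7/30)·(-5) + (23/30)·(-1) = -29/15.
Against R this mix gives (7/30)·1 + (23/30)·(-4) = -17/6.
General C will play R, holding General R to -17/6. Shifting weight toward the row that does better against R would raise this floor (the equalizing mix achieves -7/3 against both R and L), so the proposed strategy is not optimal.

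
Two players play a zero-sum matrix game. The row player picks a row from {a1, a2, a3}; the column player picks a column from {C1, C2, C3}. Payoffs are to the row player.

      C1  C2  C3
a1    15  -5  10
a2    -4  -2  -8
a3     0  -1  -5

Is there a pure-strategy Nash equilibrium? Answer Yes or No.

Row minima: a1 → -5, a2 → -8, a3 → -5; maximin = -5.
Column maxima: C1 → 15, C2 → -1, C3 → 10; minimax = -1.
-5 ≠ -1, so no pure-strategy equilibrium exists.

No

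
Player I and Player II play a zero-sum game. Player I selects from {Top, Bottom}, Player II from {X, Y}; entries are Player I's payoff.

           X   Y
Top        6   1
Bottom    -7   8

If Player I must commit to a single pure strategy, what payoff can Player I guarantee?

Row minima: Top → 1, Bottom → -7.
The best of these is 1.

1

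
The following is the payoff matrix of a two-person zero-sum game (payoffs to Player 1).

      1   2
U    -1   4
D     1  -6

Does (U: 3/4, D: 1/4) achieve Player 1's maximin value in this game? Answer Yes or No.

Against 1 this mix gives (3/4)·(-1) + (1/4)·1 = -1/2.
Against 2 this mix gives (3/4)·4 + (1/4)·(-6) = 3/2.
Player 2 will play 1, holding Player 1 to -1/2. Shifting weight toward the row that does better against 1 would raise this floor (the equalizing mix achieves -1/6 against both 1 and 2), so the proposed strategy is not optimal.

No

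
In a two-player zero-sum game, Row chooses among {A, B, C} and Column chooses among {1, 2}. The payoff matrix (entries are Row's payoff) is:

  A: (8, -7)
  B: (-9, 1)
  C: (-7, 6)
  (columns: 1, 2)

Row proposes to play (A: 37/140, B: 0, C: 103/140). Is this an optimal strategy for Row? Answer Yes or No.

No

Against 1 this mix gives (37/140)·8 + (103/140)·(-7) = -85/28.
Against 2 this mix gives (37/140)·(-7) + (103/140)·6 = 359/140.
Column will play 1, holding Row to -85/28. Shifting weight toward the row that does better against 1 would raise this floor (the equalizing mix achieves -1/28 against both 1 and 2), so the proposed strategy is not optimal.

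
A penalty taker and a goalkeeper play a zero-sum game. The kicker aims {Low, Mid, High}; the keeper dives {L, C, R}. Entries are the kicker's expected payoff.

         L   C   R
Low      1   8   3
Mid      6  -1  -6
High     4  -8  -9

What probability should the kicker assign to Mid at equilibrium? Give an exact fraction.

1/7

Row minima: Low → 1, Mid → -6, High → -9; maximin = 1.
Column maxima: L → 6, C → 8, R → 3; minimax = 3.
1 ≠ 3, so there is no saddle point; optimal play is mixed.
High is strictly dominated by Mid, so the kicker never plays it.
C is strictly dominated by R (it gives the kicker strictly more in every row), so the keeper never plays it.
On the remaining 2×2 (Low, Mid vs L, R):
Let the kicker play Low with probability p. Expected payoff against L: 1p + 6(1−p) = −5p + 6; against R: 3p + (-6)(1−p) = 9p − 6.
Setting these equal: −5p + 6 = 9p − 6 ⇒ −14p = -12 ⇒ p = 6/7, and the value is (-5)·(6/7) + 6 = 12/7.
For the keeper: with q = P(L), equating Low's and Mid's payoffs gives −2q + 3 = 12q − 6 ⇒ q = 9/14.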